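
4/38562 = 2/19281  =  0.00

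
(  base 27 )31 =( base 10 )82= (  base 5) 312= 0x52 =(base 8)122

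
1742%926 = 816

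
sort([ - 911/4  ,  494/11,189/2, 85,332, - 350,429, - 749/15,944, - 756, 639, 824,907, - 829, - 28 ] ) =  [ - 829, - 756,-350, - 911/4, - 749/15, - 28, 494/11,85, 189/2,332,  429,639,824 , 907, 944 ]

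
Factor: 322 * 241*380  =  2^3*5^1*7^1*19^1*23^1*241^1 = 29488760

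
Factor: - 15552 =-2^6*3^5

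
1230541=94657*13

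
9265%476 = 221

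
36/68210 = 18/34105   =  0.00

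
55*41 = 2255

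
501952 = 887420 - 385468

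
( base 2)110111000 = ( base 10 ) 440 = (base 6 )2012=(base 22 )k0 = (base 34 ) CW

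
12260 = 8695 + 3565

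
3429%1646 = 137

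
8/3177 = 8/3177 = 0.00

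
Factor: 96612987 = 3^1*5639^1*5711^1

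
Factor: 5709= 3^1*11^1* 173^1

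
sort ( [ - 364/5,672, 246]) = [-364/5,246,672]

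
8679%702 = 255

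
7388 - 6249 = 1139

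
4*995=3980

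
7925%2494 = 443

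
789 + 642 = 1431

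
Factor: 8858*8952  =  2^4*3^1*43^1*103^1*373^1 = 79296816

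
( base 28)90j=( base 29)8BS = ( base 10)7075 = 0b1101110100011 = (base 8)15643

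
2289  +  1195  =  3484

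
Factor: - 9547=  - 9547^1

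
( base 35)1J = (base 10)54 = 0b110110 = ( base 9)60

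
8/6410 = 4/3205= 0.00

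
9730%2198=938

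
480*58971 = 28306080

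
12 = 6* 2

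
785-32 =753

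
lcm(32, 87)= 2784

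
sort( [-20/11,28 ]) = [  -  20/11 , 28]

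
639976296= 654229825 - 14253529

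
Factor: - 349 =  - 349^1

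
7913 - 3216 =4697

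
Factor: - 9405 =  - 3^2*5^1*11^1*19^1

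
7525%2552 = 2421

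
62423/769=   81+134/769 = 81.17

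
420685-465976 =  - 45291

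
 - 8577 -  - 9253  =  676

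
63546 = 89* 714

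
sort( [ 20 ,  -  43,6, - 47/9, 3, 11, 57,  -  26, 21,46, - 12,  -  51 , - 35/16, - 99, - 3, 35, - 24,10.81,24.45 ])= [ - 99, - 51,- 43,  -  26, - 24, - 12, - 47/9, - 3,  -  35/16,3,6, 10.81,11,20 , 21, 24.45,35,46, 57]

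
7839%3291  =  1257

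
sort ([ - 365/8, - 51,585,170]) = [ - 51, - 365/8,170,585]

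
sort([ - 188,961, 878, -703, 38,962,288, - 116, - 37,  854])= [-703, - 188, - 116, - 37,38,288,854, 878,961,962]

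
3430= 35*98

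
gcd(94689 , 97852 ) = 1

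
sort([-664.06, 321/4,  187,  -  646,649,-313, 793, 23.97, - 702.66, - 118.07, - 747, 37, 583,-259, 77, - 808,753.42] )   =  [ - 808,- 747,  -  702.66,- 664.06 ,-646, - 313, - 259,- 118.07, 23.97, 37,77, 321/4,187,583 , 649, 753.42, 793]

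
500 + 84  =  584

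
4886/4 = 1221+ 1/2= 1221.50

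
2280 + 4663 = 6943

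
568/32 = 71/4  =  17.75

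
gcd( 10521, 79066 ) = 1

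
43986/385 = 43986/385  =  114.25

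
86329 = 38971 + 47358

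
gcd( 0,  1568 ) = 1568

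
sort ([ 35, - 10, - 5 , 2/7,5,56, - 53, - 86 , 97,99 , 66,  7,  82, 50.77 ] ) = [ - 86,- 53, - 10,  -  5, 2/7,5, 7,35,50.77,56,66,82,97,99 ] 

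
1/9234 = 1/9234 = 0.00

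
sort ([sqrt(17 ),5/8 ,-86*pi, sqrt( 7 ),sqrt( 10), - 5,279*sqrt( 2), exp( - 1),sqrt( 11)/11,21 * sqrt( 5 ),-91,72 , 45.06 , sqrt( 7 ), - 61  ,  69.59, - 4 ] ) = [ - 86*pi,- 91, - 61, - 5, - 4,sqrt ( 11 )/11,exp ( - 1 ),5/8,sqrt( 7),sqrt (7), sqrt( 10 ), sqrt( 17 ),45.06, 21*sqrt ( 5), 69.59,  72,279 *sqrt( 2) ] 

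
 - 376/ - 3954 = 188/1977 = 0.10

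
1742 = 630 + 1112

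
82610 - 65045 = 17565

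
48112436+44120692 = 92233128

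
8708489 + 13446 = 8721935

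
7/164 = 7/164 = 0.04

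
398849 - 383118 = 15731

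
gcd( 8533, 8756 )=1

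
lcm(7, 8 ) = 56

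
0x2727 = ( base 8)23447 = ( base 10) 10023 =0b10011100100111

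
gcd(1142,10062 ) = 2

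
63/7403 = 63/7403 = 0.01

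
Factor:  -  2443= -7^1*349^1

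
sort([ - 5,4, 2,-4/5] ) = [ - 5, -4/5 , 2,4 ]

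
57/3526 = 57/3526 = 0.02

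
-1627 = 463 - 2090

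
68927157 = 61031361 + 7895796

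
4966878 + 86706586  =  91673464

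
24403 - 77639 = -53236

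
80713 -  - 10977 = 91690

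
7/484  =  7/484= 0.01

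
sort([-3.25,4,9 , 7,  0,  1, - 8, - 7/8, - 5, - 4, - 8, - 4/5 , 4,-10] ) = [- 10, - 8,  -  8, - 5,-4 , - 3.25, - 7/8, - 4/5, 0, 1,  4,  4,7,9]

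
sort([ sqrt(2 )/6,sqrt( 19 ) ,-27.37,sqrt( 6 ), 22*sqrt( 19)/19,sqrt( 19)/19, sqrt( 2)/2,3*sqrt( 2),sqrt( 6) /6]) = [-27.37,sqrt(19)/19 , sqrt( 2)/6, sqrt( 6)/6, sqrt( 2)/2,sqrt( 6), 3 * sqrt( 2 )  ,  sqrt( 19),22*sqrt( 19)/19 ] 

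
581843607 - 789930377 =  - 208086770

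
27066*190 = 5142540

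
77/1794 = 77/1794 = 0.04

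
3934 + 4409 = 8343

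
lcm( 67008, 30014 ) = 2881344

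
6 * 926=5556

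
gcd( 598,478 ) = 2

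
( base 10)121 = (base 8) 171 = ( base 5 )441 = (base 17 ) 72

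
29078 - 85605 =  - 56527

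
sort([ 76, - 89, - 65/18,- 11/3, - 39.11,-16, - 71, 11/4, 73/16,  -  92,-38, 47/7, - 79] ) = [-92, - 89, - 79, - 71, - 39.11, - 38, - 16, - 11/3, - 65/18, 11/4, 73/16, 47/7,76 ] 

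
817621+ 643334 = 1460955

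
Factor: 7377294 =2^1 * 3^1* 41^1*29989^1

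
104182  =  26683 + 77499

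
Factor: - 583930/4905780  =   - 58393/490578=- 2^ ( - 1 )*3^( - 1)*11^( - 1)*7433^( - 1 )*58393^1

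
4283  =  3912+371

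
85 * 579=49215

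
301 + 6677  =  6978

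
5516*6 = 33096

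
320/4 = 80 = 80.00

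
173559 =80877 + 92682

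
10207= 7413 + 2794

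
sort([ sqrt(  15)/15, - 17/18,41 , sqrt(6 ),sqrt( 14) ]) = [  -  17/18, sqrt( 15)/15, sqrt( 6 ),sqrt( 14 ),  41]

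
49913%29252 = 20661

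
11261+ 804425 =815686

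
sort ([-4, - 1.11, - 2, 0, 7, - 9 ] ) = [ - 9, - 4, - 2, - 1.11, 0,7]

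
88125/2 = 88125/2 = 44062.50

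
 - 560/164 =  - 4 + 24/41=- 3.41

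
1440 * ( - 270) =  - 388800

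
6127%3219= 2908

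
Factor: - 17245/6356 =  - 2^( - 2 )*5^1*7^( - 1)*227^( -1 ) *3449^1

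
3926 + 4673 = 8599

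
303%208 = 95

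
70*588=41160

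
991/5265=991/5265= 0.19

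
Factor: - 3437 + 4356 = 919^1= 919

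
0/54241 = 0  =  0.00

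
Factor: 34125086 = 2^1*17^1 * 1003679^1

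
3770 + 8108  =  11878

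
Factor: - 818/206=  - 103^(-1)*409^1  =  - 409/103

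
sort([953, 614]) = [614,953 ] 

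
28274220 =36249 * 780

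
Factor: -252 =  - 2^2*3^2*7^1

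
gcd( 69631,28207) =1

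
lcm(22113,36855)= 110565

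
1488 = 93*16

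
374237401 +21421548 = 395658949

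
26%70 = 26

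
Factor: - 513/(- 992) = 2^(-5 )*3^3* 19^1 * 31^( - 1)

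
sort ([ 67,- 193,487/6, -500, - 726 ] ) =[  -  726, -500, - 193,67,487/6]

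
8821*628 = 5539588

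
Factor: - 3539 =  - 3539^1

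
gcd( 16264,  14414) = 2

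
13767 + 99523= 113290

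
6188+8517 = 14705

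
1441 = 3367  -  1926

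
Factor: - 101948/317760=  -2^( - 4)*3^(- 1 )*5^( - 1 )*7^1*11^1= -77/240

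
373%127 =119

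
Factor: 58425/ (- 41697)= - 475/339 = - 3^ (-1)*5^2*19^1*113^(-1) 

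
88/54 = 1 + 17/27 = 1.63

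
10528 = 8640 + 1888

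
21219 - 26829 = - 5610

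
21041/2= 10520 + 1/2= 10520.50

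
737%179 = 21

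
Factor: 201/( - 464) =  - 2^( - 4 )*3^1*29^(-1)*67^1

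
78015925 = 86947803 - 8931878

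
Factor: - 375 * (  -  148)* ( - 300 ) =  - 2^4*3^2 * 5^5*37^1 = - 16650000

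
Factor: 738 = 2^1  *3^2*41^1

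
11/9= 1  +  2/9 = 1.22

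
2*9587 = 19174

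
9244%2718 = 1090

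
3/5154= 1/1718   =  0.00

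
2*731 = 1462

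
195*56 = 10920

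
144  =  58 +86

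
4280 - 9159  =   - 4879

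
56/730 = 28/365 = 0.08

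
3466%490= 36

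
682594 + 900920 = 1583514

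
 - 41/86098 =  - 1 + 86057/86098  =  -0.00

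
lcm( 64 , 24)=192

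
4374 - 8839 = - 4465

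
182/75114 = 7/2889  =  0.00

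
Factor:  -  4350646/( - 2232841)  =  2^1 * 13^( - 1 )*171757^( - 1 )*2175323^1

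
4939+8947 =13886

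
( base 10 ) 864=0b1101100000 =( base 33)Q6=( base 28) 12o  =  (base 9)1160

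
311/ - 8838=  -311/8838 = - 0.04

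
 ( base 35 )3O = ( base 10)129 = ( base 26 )4p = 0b10000001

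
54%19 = 16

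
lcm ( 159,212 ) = 636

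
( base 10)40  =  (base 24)1g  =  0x28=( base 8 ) 50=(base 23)1H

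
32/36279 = 32/36279= 0.00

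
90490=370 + 90120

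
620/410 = 62/41 = 1.51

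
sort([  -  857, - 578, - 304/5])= [  -  857, - 578 ,  -  304/5]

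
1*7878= 7878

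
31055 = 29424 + 1631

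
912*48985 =44674320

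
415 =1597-1182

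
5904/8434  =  2952/4217 =0.70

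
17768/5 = 17768/5  =  3553.60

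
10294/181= 56 + 158/181 = 56.87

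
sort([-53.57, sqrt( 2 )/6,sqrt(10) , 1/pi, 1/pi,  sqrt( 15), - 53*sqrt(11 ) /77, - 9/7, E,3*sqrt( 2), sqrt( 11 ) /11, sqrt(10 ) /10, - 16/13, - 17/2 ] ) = [ - 53.57, - 17/2, - 53*sqrt(11) /77, - 9/7, - 16/13,sqrt(2 )/6,sqrt( 11 )/11, sqrt(10) /10,1/pi, 1/pi,E, sqrt(10), sqrt(15),  3*sqrt( 2 ) ] 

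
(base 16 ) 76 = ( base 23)53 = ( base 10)118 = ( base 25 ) 4I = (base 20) 5i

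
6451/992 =6451/992 =6.50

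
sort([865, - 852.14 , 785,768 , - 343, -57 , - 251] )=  [ - 852.14 ,-343, - 251, - 57 , 768, 785, 865 ]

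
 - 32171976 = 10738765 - 42910741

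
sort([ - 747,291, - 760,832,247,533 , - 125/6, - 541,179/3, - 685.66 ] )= [ - 760, - 747, - 685.66, - 541, - 125/6,179/3,247,291, 533,832]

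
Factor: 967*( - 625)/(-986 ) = 604375/986 = 2^( - 1 )*5^4*17^( - 1 )*29^( - 1)*967^1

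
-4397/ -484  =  4397/484=9.08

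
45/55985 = 9/11197 = 0.00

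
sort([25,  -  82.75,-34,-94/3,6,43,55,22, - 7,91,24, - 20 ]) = [ - 82.75 ,  -  34,  -  94/3, - 20 , - 7,6, 22,24,25,43, 55 , 91 ] 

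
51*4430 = 225930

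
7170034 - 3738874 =3431160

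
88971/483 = 29657/161 = 184.20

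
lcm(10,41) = 410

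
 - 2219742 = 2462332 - 4682074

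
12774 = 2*6387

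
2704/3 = 2704/3=901.33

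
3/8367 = 1/2789  =  0.00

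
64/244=16/61 = 0.26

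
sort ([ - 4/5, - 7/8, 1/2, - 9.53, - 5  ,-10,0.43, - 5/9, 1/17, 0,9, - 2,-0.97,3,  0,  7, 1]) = [ - 10, - 9.53, - 5, - 2, - 0.97,-7/8,- 4/5, - 5/9,0, 0,1/17,0.43,1/2,1, 3,  7,  9]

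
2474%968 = 538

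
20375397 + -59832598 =  -  39457201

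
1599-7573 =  - 5974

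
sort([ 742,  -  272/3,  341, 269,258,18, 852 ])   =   [ - 272/3, 18, 258,269,341, 742,852]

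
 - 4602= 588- 5190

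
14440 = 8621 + 5819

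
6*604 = 3624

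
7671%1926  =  1893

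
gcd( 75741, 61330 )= 1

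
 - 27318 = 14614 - 41932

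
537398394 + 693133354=1230531748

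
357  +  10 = 367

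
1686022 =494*3413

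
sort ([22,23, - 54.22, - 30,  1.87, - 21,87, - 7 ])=[ - 54.22, - 30, - 21,  -  7, 1.87,  22,  23,87 ] 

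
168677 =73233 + 95444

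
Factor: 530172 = 2^2*3^3 * 4909^1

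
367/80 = 367/80 = 4.59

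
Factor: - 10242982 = -2^1*79^1*241^1*269^1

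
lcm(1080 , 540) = 1080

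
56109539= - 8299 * ( - 6761)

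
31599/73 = 31599/73 = 432.86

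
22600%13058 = 9542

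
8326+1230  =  9556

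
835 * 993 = 829155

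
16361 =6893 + 9468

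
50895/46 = 50895/46 =1106.41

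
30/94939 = 30/94939 = 0.00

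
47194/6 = 7865 + 2/3 = 7865.67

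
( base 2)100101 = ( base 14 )29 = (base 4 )211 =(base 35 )12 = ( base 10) 37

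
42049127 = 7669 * 5483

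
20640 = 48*430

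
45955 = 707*65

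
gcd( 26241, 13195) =1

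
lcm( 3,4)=12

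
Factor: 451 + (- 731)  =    -  2^3*5^1*7^1 = - 280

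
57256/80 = 7157/10 = 715.70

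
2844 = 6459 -3615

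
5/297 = 5/297 = 0.02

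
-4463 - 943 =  - 5406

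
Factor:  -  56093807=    - 7^1*11^1*67^1*83^1*131^1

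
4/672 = 1/168 = 0.01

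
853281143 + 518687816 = 1371968959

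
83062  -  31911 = 51151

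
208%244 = 208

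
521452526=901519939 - 380067413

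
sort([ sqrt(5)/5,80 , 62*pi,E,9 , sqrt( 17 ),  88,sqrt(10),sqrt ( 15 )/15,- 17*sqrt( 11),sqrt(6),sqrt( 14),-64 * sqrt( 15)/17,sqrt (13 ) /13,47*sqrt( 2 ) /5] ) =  [-17 *sqrt( 11),-64 * sqrt( 15 ) /17,  sqrt( 15 ) /15,sqrt (13)/13,sqrt (5) /5,sqrt( 6),E, sqrt( 10 ),sqrt( 14 ) , sqrt(17), 9,47*sqrt( 2) /5, 80,88, 62*pi ]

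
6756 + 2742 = 9498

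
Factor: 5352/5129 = 24/23 = 2^3*3^1*23^( - 1) 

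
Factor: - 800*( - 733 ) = 586400 =2^5*5^2*733^1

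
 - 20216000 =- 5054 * 4000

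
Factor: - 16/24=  - 2/3= - 2^1*3^( - 1 ) 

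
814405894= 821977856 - 7571962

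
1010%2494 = 1010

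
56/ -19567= - 56/19567 = -0.00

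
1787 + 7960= 9747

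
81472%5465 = 4962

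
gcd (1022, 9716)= 14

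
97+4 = 101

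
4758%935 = 83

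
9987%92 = 51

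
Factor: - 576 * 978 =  - 563328 = - 2^7 * 3^3*163^1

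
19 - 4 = 15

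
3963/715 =3963/715 = 5.54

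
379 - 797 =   -  418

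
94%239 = 94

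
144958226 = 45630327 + 99327899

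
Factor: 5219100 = 2^2*3^3*5^2*1933^1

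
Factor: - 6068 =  - 2^2 * 37^1*41^1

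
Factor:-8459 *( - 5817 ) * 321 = 3^2*7^1 * 11^1 * 107^1 * 277^1 *769^1 =15795126963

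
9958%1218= 214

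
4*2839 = 11356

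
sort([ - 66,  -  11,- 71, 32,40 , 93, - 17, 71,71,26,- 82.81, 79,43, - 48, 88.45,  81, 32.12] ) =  [ - 82.81,-71 , - 66, - 48, - 17, - 11,26, 32, 32.12, 40, 43,71, 71,79,81, 88.45,93]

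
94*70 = 6580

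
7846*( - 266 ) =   -  2087036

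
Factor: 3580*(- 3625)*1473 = - 19115857500 = - 2^2*3^1*5^4*29^1*179^1*491^1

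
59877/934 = 59877/934 = 64.11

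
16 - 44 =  - 28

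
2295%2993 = 2295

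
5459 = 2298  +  3161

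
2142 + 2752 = 4894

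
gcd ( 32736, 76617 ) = 3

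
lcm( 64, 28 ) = 448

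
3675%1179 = 138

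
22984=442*52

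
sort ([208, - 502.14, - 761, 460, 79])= [- 761,-502.14, 79, 208, 460 ]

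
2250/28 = 80 + 5/14 =80.36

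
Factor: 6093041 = 6093041^1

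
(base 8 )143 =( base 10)99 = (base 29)3c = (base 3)10200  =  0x63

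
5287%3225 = 2062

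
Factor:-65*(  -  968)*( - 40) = - 2516800   =  -2^6*5^2*11^2*13^1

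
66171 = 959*69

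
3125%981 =182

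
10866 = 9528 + 1338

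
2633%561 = 389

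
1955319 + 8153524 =10108843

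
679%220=19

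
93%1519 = 93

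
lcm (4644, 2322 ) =4644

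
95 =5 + 90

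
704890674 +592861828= 1297752502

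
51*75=3825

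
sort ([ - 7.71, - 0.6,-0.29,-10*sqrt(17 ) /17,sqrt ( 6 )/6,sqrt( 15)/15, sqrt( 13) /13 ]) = [ - 7.71, - 10*sqrt( 17)/17 ,  -  0.6, - 0.29,sqrt( 15) /15,sqrt( 13)/13,sqrt(6)/6]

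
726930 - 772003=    - 45073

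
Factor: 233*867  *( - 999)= - 201808989  =  - 3^4*17^2*37^1*233^1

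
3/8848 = 3/8848  =  0.00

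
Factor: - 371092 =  - 2^2*113^1*821^1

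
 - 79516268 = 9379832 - 88896100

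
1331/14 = 1331/14 = 95.07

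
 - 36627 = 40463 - 77090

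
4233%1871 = 491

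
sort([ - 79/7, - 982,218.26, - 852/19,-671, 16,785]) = [ - 982, - 671 , - 852/19, - 79/7,  16, 218.26, 785 ] 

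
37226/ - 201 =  - 37226/201 = - 185.20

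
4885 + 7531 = 12416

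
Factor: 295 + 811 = 1106 = 2^1 * 7^1 * 79^1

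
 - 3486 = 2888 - 6374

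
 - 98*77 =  - 7546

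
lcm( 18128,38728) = 852016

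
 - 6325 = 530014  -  536339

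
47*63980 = 3007060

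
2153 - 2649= - 496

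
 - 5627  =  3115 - 8742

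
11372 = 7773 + 3599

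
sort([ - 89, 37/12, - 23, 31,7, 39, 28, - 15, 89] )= [-89, - 23, - 15,37/12, 7, 28,31, 39, 89 ]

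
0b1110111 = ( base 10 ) 119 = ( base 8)167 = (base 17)70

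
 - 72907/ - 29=2514+1/29 = 2514.03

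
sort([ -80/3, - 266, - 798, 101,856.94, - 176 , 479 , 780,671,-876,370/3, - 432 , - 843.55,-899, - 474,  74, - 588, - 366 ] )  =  [ - 899, - 876, - 843.55, - 798, - 588,  -  474 ,-432,-366, - 266,-176,  -  80/3,74,101,370/3,479,671, 780,  856.94 ]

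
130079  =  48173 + 81906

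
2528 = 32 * 79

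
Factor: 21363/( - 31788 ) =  - 7121/10596  =  -2^ ( - 2 )*3^ ( - 1 ) * 883^( - 1 ) * 7121^1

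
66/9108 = 1/138 = 0.01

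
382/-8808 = -1 + 4213/4404 = -0.04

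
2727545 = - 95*( - 28711) 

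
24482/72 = 340 + 1/36 = 340.03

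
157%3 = 1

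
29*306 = 8874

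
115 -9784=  - 9669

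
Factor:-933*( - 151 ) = 140883  =  3^1*151^1*311^1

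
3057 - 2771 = 286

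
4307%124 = 91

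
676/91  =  52/7 = 7.43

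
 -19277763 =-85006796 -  - 65729033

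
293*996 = 291828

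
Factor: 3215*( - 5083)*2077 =-5^1 * 13^1*17^1*23^1*31^1*67^1*643^1=- 33942012065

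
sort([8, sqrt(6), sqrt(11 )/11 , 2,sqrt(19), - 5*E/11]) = [ - 5*E/11, sqrt( 11 )/11,2,sqrt(6),sqrt( 19 ),8 ]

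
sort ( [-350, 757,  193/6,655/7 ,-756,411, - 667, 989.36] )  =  [ - 756,-667,-350, 193/6,  655/7, 411, 757, 989.36] 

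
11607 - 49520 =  - 37913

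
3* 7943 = 23829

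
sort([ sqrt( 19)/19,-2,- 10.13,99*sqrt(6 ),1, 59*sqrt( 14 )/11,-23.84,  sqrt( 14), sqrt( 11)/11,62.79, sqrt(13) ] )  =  [ - 23.84, -10.13, - 2,sqrt( 19)/19, sqrt(11)/11, 1,sqrt(13), sqrt( 14), 59*sqrt(14)/11, 62.79, 99* sqrt( 6)] 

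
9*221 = 1989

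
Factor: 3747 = 3^1*1249^1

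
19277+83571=102848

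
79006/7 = 79006/7 =11286.57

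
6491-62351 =-55860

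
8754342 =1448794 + 7305548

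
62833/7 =8976 + 1/7 = 8976.14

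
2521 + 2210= 4731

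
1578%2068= 1578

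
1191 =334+857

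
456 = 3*152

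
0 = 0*284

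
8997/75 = 119+24/25 = 119.96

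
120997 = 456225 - 335228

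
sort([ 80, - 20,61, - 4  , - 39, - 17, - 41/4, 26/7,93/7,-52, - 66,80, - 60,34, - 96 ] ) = [ - 96, - 66 ,- 60,-52, - 39, - 20, - 17, - 41/4, - 4,26/7,93/7, 34,61, 80,80]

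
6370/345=1274/69 = 18.46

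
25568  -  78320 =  - 52752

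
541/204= 2 + 133/204= 2.65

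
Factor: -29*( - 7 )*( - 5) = -5^1*7^1*29^1= - 1015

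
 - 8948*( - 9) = 80532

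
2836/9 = 2836/9 = 315.11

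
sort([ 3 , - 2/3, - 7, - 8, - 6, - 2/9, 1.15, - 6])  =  [ - 8  , - 7, - 6,-6, - 2/3, - 2/9,1.15, 3 ] 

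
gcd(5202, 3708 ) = 18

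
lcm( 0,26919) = 0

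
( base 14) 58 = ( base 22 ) 3c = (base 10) 78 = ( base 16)4E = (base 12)66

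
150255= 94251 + 56004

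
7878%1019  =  745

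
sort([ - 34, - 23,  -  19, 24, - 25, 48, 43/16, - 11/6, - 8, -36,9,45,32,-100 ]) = [ - 100,-36 ,  -  34,-25 , - 23, - 19, - 8, - 11/6, 43/16, 9, 24, 32,  45,48]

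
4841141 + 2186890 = 7028031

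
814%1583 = 814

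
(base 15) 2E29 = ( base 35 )83y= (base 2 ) 10011011010011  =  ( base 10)9939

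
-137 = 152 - 289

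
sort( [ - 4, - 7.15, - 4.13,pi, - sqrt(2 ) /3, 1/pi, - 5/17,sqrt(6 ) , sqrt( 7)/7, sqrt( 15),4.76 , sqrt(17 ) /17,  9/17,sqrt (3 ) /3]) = [ - 7.15,-4.13,-4 , - sqrt ( 2 ) /3, - 5/17,sqrt( 17 ) /17, 1/pi , sqrt(7)/7 , 9/17,sqrt( 3 ) /3,sqrt(6 ),pi , sqrt(15),4.76]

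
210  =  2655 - 2445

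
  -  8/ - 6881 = 8/6881 = 0.00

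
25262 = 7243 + 18019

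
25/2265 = 5/453 = 0.01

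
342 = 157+185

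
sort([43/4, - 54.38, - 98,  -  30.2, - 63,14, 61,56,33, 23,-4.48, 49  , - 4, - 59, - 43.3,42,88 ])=[ - 98,-63, - 59, - 54.38, - 43.3, - 30.2, - 4.48,  -  4, 43/4,14,23, 33,42, 49,  56,61,88 ] 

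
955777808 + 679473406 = 1635251214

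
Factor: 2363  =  17^1 * 139^1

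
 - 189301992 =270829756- 460131748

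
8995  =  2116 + 6879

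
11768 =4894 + 6874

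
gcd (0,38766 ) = 38766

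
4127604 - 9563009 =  - 5435405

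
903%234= 201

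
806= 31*26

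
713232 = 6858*104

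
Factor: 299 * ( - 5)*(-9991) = 5^1*13^1*23^1*97^1*103^1=   14936545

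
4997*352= 1758944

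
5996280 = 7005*856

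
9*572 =5148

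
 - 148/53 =  -  3 + 11/53 = -2.79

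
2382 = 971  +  1411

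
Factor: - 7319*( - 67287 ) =3^1*11^1*13^1 * 563^1  *2039^1 = 492473553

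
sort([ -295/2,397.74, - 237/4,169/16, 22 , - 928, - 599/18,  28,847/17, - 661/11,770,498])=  [ - 928,-295/2,  -  661/11, - 237/4, - 599/18,  169/16,22,  28, 847/17, 397.74, 498,770 ] 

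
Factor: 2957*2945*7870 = 2^1*5^2 *19^1*31^1*787^1* 2957^1 =68534832550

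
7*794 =5558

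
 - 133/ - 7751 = 133/7751 = 0.02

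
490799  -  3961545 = - 3470746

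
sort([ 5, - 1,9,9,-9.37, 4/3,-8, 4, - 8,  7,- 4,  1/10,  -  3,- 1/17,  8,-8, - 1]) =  [ - 9.37, - 8, - 8,-8, - 4,- 3, - 1 ,-1, - 1/17,  1/10,4/3,4, 5,7,  8,  9,  9]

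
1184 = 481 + 703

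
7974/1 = 7974 =7974.00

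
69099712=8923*7744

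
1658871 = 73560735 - 71901864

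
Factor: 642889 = 13^1 * 17^1*2909^1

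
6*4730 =28380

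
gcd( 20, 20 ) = 20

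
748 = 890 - 142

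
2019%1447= 572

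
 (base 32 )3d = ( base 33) 3a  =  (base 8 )155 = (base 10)109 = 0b1101101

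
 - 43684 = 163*(-268)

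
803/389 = 2  +  25/389 = 2.06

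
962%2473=962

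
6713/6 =6713/6 = 1118.83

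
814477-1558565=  - 744088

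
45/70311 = 15/23437= 0.00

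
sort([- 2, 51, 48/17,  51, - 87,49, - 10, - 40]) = [-87, -40,  -  10, - 2, 48/17, 49, 51, 51 ]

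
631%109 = 86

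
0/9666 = 0 = 0.00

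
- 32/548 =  - 1 + 129/137 = - 0.06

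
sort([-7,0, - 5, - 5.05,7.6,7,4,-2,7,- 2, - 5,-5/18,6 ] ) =[ - 7,-5.05, - 5,-5, - 2,  -  2, - 5/18,0 , 4,6, 7 , 7 , 7.6]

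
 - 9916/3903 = - 3 + 1793/3903 = - 2.54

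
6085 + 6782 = 12867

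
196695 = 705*279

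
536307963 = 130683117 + 405624846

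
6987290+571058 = 7558348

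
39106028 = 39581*988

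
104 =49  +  55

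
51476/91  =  565+61/91 =565.67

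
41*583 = 23903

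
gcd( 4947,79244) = 1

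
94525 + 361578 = 456103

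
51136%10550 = 8936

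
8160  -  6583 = 1577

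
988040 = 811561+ 176479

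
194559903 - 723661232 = -529101329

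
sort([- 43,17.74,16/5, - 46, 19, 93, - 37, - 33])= [ - 46, - 43, - 37, - 33,16/5,  17.74, 19,  93 ]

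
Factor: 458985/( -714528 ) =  - 185/288= - 2^( - 5)*3^( - 2)*5^1 * 37^1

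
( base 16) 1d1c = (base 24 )CMC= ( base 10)7452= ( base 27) A60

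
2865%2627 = 238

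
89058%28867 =2457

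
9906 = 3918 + 5988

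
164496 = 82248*2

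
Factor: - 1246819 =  - 7^1*178117^1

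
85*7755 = 659175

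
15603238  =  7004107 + 8599131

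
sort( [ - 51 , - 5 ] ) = [ - 51, - 5]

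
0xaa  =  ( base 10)170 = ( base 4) 2222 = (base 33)55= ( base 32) 5a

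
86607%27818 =3153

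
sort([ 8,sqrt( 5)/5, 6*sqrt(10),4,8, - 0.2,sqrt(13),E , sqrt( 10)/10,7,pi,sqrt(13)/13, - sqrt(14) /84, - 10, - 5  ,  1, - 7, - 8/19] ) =[ - 10, - 7, - 5 , - 8/19, - 0.2 , - sqrt( 14)/84,sqrt ( 13)/13 , sqrt(10)/10,sqrt(5)/5,  1, E,pi, sqrt( 13),4,7,8, 8,6 * sqrt(10 )] 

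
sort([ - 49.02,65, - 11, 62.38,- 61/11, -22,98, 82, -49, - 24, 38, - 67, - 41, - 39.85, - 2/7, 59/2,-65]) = [ - 67, - 65, - 49.02, - 49,-41, - 39.85, - 24,  -  22, - 11, - 61/11 , - 2/7,59/2,38,62.38, 65,82, 98]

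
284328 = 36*7898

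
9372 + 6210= 15582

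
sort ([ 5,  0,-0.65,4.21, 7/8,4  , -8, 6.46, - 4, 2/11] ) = [ - 8 ,- 4,- 0.65, 0,  2/11,7/8, 4, 4.21, 5,  6.46 ] 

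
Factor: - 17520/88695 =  - 2^4* 3^( - 4)  =  - 16/81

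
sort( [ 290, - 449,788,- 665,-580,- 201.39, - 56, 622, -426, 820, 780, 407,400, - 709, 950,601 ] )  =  [  -  709, - 665,  -  580, - 449,-426, - 201.39, -56, 290, 400, 407 , 601,  622, 780,788 , 820, 950 ]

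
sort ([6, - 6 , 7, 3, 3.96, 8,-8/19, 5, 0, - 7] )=[ - 7, - 6, - 8/19,0, 3,3.96, 5,6, 7, 8 ]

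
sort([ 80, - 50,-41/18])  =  [ - 50, - 41/18,80]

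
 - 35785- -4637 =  - 31148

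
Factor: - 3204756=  - 2^2*3^2*89021^1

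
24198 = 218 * 111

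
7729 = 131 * 59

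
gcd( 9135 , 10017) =63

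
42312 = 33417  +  8895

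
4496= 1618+2878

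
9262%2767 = 961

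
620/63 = 9 + 53/63  =  9.84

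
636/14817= 212/4939 = 0.04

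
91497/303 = 301 + 98/101 = 301.97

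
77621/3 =25873 + 2/3 = 25873.67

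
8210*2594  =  21296740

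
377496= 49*7704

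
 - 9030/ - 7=1290 + 0/1 = 1290.00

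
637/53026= 637/53026 = 0.01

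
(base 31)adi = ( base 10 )10031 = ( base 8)23457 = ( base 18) 1ch5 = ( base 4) 2130233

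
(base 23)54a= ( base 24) 4ib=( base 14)1003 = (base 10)2747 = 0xabb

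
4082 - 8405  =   - 4323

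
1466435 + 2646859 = 4113294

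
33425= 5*6685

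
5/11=5/11 = 0.45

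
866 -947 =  - 81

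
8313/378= 2771/126 = 21.99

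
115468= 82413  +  33055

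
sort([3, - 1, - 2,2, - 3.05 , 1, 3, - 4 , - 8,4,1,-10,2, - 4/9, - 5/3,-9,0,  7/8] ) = [ - 10, - 9,- 8, - 4 ,- 3.05, - 2,-5/3, - 1, - 4/9,0,  7/8,1 , 1,  2,2, 3, 3, 4 ]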